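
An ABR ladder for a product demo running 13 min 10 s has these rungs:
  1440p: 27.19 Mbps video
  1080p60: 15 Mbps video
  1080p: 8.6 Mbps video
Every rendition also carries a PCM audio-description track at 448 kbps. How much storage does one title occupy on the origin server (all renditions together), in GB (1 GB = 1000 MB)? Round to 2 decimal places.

5.15 GB

13 min 10 s = 790 s
Audio: 448 kbps = 0.448 Mbps.
Sum of rendition bitrates: (27.19+0.448) + (15+0.448) + (8.6+0.448) = 52.134 Mbps.
× 790 s = 41,186 Mb = 5,148 MB = 5.148 GB.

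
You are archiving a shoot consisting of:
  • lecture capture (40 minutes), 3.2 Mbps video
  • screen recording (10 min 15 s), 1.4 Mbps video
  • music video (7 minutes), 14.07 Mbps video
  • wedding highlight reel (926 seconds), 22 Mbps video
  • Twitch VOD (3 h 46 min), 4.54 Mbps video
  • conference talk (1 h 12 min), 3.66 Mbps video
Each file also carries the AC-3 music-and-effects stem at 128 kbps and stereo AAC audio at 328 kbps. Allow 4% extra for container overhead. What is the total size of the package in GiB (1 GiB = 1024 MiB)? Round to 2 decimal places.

Audio total: 128 + 328 = 456 kbps = 0.456 Mbps.
lecture capture: 3.656 Mbps × 2400 s × 1.04 = 9125.4 Mb
screen recording: 1.856 Mbps × 615 s × 1.04 = 1187.1 Mb
music video: 14.526 Mbps × 420 s × 1.04 = 6345.0 Mb
wedding highlight reel: 22.456 Mbps × 926 s × 1.04 = 21626.0 Mb
Twitch VOD: 4.996 Mbps × 13560 s × 1.04 = 70455.6 Mb
conference talk: 4.116 Mbps × 4320 s × 1.04 = 18492.4 Mb
Total: 127231.4 Mb = 15903.9 MB.
= 14.81 GiB.

14.81 GiB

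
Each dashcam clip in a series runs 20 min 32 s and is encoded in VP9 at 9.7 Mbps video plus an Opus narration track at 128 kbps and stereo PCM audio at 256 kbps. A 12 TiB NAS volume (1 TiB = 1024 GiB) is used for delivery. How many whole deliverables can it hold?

20 min 32 s = 1232 s
Audio total: 128 + 256 = 384 kbps = 0.384 Mbps.
Total bitrate: 10.084 Mbps.
Per item: 10.084 Mbps × 1232 s = 12,423 Mb = 1,553 MB.
Capacity: 12 TiB = 105,553,116 Mb; 8496.25 items → 8496 complete.

8496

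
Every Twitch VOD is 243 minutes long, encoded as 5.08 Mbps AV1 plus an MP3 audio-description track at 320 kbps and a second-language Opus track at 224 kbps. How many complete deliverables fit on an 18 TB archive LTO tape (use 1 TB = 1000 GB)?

1756

243 min = 14580 s
Audio total: 320 + 224 = 544 kbps = 0.544 Mbps.
Total bitrate: 5.624 Mbps.
Per item: 5.624 Mbps × 14580 s = 81,998 Mb = 10,250 MB.
Capacity: 18 TB = 144,000,000 Mb; 1756.14 items → 1756 complete.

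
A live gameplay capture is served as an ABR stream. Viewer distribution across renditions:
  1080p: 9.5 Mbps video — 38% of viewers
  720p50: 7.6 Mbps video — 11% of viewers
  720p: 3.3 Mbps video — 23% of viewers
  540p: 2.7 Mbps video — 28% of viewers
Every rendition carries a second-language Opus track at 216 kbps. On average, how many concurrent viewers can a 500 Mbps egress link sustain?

80

Audio: 216 kbps = 0.216 Mbps.
Average per-viewer bitrate: 0.38×9.716 + 0.11×7.816 + 0.23×3.516 + 0.28×2.916 = 6.177 Mbps.
500 Mbps = 500.0 Mbps; 500.0 / 6.177 = 80.95 → 80.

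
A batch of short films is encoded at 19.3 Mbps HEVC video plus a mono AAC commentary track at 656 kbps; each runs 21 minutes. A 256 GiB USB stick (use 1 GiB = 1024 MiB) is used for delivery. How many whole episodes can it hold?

21 min = 1260 s
Audio: 656 kbps = 0.656 Mbps.
Total bitrate: 19.956 Mbps.
Per item: 19.956 Mbps × 1260 s = 25,145 Mb = 3,143 MB.
Capacity: 256 GiB = 2,199,023 Mb; 87.46 items → 87 complete.

87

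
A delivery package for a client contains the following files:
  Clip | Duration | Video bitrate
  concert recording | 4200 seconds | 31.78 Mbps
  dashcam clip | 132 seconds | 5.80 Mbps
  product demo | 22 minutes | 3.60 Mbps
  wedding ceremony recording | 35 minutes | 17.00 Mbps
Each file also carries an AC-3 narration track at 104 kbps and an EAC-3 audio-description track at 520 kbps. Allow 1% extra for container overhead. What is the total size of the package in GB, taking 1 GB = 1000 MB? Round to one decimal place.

22.7 GB

Audio total: 104 + 520 = 624 kbps = 0.624 Mbps.
concert recording: 32.404 Mbps × 4200 s × 1.01 = 137457.8 Mb
dashcam clip: 6.424 Mbps × 132 s × 1.01 = 856.4 Mb
product demo: 4.224 Mbps × 1320 s × 1.01 = 5631.4 Mb
wedding ceremony recording: 17.624 Mbps × 2100 s × 1.01 = 37380.5 Mb
Total: 181326.2 Mb = 22665.8 MB.
= 22.67 GB.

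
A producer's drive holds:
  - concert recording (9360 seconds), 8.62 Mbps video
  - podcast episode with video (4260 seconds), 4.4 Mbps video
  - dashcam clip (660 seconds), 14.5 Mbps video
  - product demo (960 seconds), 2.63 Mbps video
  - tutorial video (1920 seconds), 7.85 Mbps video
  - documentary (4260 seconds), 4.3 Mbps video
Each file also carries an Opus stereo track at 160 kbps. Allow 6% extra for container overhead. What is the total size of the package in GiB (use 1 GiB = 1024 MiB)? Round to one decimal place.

Audio: 160 kbps = 0.160 Mbps.
concert recording: 8.780 Mbps × 9360 s × 1.06 = 87111.6 Mb
podcast episode with video: 4.560 Mbps × 4260 s × 1.06 = 20591.1 Mb
dashcam clip: 14.660 Mbps × 660 s × 1.06 = 10256.1 Mb
product demo: 2.790 Mbps × 960 s × 1.06 = 2839.1 Mb
tutorial video: 8.010 Mbps × 1920 s × 1.06 = 16302.0 Mb
documentary: 4.460 Mbps × 4260 s × 1.06 = 20139.6 Mb
Total: 157239.6 Mb = 19654.9 MB.
= 18.31 GiB.

18.3 GiB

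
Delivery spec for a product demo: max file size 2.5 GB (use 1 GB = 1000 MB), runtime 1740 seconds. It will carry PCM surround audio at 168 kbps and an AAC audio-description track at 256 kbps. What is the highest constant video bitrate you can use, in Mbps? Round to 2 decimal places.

Budget: 2.5 GB = 20000.0 Mb.
Total bitrate budget: 20000.0 Mb / 1740 s = 11.494 Mbps.
Audio total: 168 + 256 = 424 kbps = 0.424 Mbps.
Video: 11.494 − 0.424 = 11.070 Mbps.

11.07 Mbps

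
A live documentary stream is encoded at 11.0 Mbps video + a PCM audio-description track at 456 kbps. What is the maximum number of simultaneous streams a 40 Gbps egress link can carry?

Audio: 456 kbps = 0.456 Mbps.
Per-viewer media rate: 11.456 Mbps.
40 Gbps = 40,000 Mbps; 40,000 / 11.456 = 3491.62 → 3491 viewers.

3491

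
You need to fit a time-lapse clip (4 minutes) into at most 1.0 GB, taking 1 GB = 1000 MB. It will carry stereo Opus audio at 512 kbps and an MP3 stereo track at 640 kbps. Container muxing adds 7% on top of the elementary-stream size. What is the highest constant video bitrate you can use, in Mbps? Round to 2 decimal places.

Budget: 1.0 GB = 8000.0 Mb.
Stream payload after overhead: 8000.0 / 1.07 = 7476.6 Mb.
4 min = 240 s
Total bitrate budget: 7476.6 Mb / 240 s = 31.153 Mbps.
Audio total: 512 + 640 = 1152 kbps = 1.152 Mbps.
Video: 31.153 − 1.152 = 30.001 Mbps.

30.00 Mbps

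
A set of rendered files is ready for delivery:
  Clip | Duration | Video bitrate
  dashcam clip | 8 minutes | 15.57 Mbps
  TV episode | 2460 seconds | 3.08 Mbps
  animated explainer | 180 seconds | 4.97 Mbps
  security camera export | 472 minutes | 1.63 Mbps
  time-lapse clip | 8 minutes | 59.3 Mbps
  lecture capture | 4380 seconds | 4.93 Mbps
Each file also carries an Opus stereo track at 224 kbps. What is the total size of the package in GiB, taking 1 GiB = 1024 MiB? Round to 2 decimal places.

Audio: 224 kbps = 0.224 Mbps.
dashcam clip: 15.794 Mbps × 480 s = 7581.1 Mb
TV episode: 3.304 Mbps × 2460 s = 8127.8 Mb
animated explainer: 5.194 Mbps × 180 s = 934.9 Mb
security camera export: 1.854 Mbps × 28320 s = 52505.3 Mb
time-lapse clip: 59.524 Mbps × 480 s = 28571.5 Mb
lecture capture: 5.154 Mbps × 4380 s = 22574.5 Mb
Total: 120295.2 Mb = 15036.9 MB.
= 14.00 GiB.

14.00 GiB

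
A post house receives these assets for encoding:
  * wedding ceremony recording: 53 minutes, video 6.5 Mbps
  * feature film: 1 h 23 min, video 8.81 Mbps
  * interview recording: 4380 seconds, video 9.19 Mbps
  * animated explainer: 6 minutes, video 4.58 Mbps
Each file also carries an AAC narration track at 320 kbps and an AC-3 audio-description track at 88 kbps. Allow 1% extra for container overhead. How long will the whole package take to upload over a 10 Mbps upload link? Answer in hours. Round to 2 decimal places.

3.13 hours

Audio total: 320 + 88 = 408 kbps = 0.408 Mbps.
wedding ceremony recording: 6.908 Mbps × 3180 s × 1.01 = 22187.1 Mb
feature film: 9.218 Mbps × 4980 s × 1.01 = 46364.7 Mb
interview recording: 9.598 Mbps × 4380 s × 1.01 = 42459.6 Mb
animated explainer: 4.988 Mbps × 360 s × 1.01 = 1813.6 Mb
Total: 112825.1 Mb = 14103.1 MB.
At 10 Mbps: 112825.1 / 10 = 11283 s ≈ 3.13 hours.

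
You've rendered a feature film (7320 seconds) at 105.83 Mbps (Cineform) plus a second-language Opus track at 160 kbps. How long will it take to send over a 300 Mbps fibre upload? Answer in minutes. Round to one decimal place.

43.1 minutes

Audio: 160 kbps = 0.160 Mbps.
Total bitrate: 105.990 Mbps.
File: 105.990 Mbps × 7320 s = 775846.8 Mb.
At 300 Mbps: 775846.8 / 300 = 2586.2 s ≈ 43.1 minutes.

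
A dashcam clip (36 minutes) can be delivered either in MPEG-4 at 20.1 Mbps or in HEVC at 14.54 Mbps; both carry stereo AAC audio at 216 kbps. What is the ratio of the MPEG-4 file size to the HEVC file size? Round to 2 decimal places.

36 min = 2160 s
Audio: 216 kbps = 0.216 Mbps.
MPEG-4: 20.316 Mbps × 2160 s = 43882.6 Mb = 5.485 GB.
HEVC: 14.756 Mbps × 2160 s = 31873.0 Mb = 3.984 GB.
Ratio: 5.485 / 3.984 = 1.377.

1.38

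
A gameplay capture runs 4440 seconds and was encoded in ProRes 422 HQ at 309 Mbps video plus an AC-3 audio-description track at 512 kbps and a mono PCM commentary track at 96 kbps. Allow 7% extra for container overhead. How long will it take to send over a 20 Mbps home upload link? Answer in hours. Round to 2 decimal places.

20.43 hours

Audio total: 512 + 96 = 608 kbps = 0.608 Mbps.
Total bitrate: 309.608 Mbps.
File: 309.608 Mbps × 4440 s = 1374659.5 Mb.
With 7% container overhead: ×1.07. → 1470885.7 Mb.
At 20 Mbps: 1470885.7 / 20 = 73544.3 s ≈ 20.4 hours.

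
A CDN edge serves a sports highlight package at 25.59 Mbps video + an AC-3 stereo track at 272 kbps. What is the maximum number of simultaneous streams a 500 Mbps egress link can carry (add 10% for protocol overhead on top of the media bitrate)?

Audio: 272 kbps = 0.272 Mbps.
Per-viewer media rate: 25.862 Mbps.
On the wire with 10% overhead: 28.448 Mbps.
500 Mbps = 500.0 Mbps; 500.0 / 28.448 = 17.58 → 17 viewers.

17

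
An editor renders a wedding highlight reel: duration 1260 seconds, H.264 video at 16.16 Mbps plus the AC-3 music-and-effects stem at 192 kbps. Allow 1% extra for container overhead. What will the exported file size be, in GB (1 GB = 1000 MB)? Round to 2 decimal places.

2.60 GB

Audio: 192 kbps = 0.192 Mbps.
Total bitrate: 16.16 + 0.192 = 16.352 Mbps.
Stream data: 16.352 Mbps × 1260 s = 20603.5 Mb.
With 1% container overhead: ×1.01.
20,810 Mb ÷ 8 = 2,601 MB → 2.601 GB.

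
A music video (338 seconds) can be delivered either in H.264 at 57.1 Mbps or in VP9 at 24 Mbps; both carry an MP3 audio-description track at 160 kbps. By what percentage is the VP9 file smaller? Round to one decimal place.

Audio: 160 kbps = 0.160 Mbps.
H.264: 57.260 Mbps × 338 s = 19353.9 Mb = 2.419 GB.
VP9: 24.160 Mbps × 338 s = 8166.1 Mb = 1.021 GB.
Reduction: (1 − 1.021/2.419) × 100 = 57.81%.

57.8%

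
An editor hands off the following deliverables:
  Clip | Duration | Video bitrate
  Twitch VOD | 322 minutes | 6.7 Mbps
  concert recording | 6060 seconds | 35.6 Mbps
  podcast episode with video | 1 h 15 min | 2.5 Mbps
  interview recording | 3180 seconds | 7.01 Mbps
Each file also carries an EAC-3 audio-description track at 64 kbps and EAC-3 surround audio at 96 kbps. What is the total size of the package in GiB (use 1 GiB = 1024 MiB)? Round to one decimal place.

44.7 GiB

Audio total: 64 + 96 = 160 kbps = 0.160 Mbps.
Twitch VOD: 6.860 Mbps × 19320 s = 132535.2 Mb
concert recording: 35.760 Mbps × 6060 s = 216705.6 Mb
podcast episode with video: 2.660 Mbps × 4500 s = 11970.0 Mb
interview recording: 7.170 Mbps × 3180 s = 22800.6 Mb
Total: 384011.4 Mb = 48001.4 MB.
= 44.70 GiB.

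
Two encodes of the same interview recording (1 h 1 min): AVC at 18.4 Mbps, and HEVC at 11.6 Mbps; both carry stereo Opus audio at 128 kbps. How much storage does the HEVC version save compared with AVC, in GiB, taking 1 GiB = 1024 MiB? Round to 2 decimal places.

2.90 GiB

1 h 1 min = 61 min = 3660 s
Audio: 128 kbps = 0.128 Mbps.
AVC: 18.528 Mbps × 3660 s = 67812.5 Mb = 7.894 GiB.
HEVC: 11.728 Mbps × 3660 s = 42924.5 Mb = 4.997 GiB.
Saving: 7.894 − 4.997 = 2.897 GiB.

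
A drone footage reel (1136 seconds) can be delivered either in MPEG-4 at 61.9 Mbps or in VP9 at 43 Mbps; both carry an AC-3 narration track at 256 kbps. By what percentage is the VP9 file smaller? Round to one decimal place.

30.4%

Audio: 256 kbps = 0.256 Mbps.
MPEG-4: 62.156 Mbps × 1136 s = 70609.2 Mb = 8.826 GB.
VP9: 43.256 Mbps × 1136 s = 49138.8 Mb = 6.142 GB.
Reduction: (1 − 6.142/8.826) × 100 = 30.41%.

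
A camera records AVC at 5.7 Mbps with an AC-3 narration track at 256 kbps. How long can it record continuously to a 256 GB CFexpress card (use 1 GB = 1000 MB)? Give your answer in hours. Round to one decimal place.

95.5 hours

Audio: 256 kbps = 0.256 Mbps.
Total bitrate: 5.7 + 0.256 = 5.956 Mbps.
Capacity: 256 GB = 2,048,000 Mb.
Recording time: 2,048,000 / 5.956 = 343,855 s ≈ 95.5 hours.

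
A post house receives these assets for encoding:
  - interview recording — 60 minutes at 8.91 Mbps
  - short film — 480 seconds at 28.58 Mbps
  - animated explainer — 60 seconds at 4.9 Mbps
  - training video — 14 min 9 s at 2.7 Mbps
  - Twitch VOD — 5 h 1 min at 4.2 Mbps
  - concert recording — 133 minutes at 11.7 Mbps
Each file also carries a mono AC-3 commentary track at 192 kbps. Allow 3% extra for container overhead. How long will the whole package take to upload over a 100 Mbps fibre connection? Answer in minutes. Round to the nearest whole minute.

Audio: 192 kbps = 0.192 Mbps.
interview recording: 9.102 Mbps × 3600 s × 1.03 = 33750.2 Mb
short film: 28.772 Mbps × 480 s × 1.03 = 14224.9 Mb
animated explainer: 5.092 Mbps × 60 s × 1.03 = 314.7 Mb
training video: 2.892 Mbps × 849 s × 1.03 = 2529.0 Mb
Twitch VOD: 4.392 Mbps × 18060 s × 1.03 = 81699.1 Mb
concert recording: 11.892 Mbps × 7980 s × 1.03 = 97745.1 Mb
Total: 230263.0 Mb = 28782.9 MB.
At 100 Mbps: 230263.0 / 100 = 2303 s ≈ 38.4 minutes.

38 minutes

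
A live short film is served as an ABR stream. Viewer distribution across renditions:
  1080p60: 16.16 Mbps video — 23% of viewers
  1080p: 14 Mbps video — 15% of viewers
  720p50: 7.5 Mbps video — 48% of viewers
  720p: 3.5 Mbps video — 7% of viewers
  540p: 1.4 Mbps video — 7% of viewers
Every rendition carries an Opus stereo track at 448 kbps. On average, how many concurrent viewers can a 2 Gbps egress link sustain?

Audio: 448 kbps = 0.448 Mbps.
Average per-viewer bitrate: 0.23×16.608 + 0.15×14.448 + 0.48×7.948 + 0.07×3.948 + 0.07×1.848 = 10.208 Mbps.
2 Gbps = 2,000 Mbps; 2,000 / 10.208 = 195.93 → 195.

195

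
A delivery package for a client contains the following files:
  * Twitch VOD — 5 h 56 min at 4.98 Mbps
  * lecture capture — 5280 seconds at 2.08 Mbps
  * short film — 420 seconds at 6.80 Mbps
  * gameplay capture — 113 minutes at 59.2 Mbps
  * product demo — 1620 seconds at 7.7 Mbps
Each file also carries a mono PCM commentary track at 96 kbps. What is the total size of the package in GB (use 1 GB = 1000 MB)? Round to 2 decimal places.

67.18 GB

Audio: 96 kbps = 0.096 Mbps.
Twitch VOD: 5.076 Mbps × 21360 s = 108423.4 Mb
lecture capture: 2.176 Mbps × 5280 s = 11489.3 Mb
short film: 6.896 Mbps × 420 s = 2896.3 Mb
gameplay capture: 59.296 Mbps × 6780 s = 402026.9 Mb
product demo: 7.796 Mbps × 1620 s = 12629.5 Mb
Total: 537465.4 Mb = 67183.2 MB.
= 67.18 GB.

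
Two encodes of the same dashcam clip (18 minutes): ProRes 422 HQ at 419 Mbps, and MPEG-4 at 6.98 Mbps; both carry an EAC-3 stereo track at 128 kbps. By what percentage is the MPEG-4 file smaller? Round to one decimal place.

98.3%

18 min = 1080 s
Audio: 128 kbps = 0.128 Mbps.
ProRes 422 HQ: 419.128 Mbps × 1080 s = 452658.2 Mb = 56.582 GB.
MPEG-4: 7.108 Mbps × 1080 s = 7676.6 Mb = 0.960 GB.
Reduction: (1 − 0.960/56.582) × 100 = 98.30%.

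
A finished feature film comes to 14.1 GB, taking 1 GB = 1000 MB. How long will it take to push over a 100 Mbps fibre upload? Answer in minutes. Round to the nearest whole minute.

File: 14.1 GB = 112800.0 Mb.
At 100 Mbps: 112800.0 / 100 = 1128.0 s ≈ 18.8 minutes.

19 minutes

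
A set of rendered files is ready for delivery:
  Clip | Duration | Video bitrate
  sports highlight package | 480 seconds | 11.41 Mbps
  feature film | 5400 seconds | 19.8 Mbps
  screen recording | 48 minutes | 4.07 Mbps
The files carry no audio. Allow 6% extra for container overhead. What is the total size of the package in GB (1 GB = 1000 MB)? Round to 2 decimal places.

sports highlight package: 11.410 Mbps × 480 s × 1.06 = 5805.4 Mb
feature film: 19.800 Mbps × 5400 s × 1.06 = 113335.2 Mb
screen recording: 4.070 Mbps × 2880 s × 1.06 = 12424.9 Mb
Total: 131565.5 Mb = 16445.7 MB.
= 16.45 GB.

16.45 GB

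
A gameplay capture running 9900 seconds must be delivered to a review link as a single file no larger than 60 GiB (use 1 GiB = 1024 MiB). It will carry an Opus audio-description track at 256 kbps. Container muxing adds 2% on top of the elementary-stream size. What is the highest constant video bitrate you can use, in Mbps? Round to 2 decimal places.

50.78 Mbps

Budget: 60 GiB = 515396.1 Mb.
Stream payload after overhead: 515396.1 / 1.02 = 505290.3 Mb.
Total bitrate budget: 505290.3 Mb / 9900 s = 51.039 Mbps.
Audio: 256 kbps = 0.256 Mbps.
Video: 51.039 − 0.256 = 50.783 Mbps.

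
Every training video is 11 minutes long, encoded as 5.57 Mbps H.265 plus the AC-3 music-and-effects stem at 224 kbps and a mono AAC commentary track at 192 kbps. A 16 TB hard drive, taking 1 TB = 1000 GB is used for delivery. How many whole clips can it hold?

11 min = 660 s
Audio total: 224 + 192 = 416 kbps = 0.416 Mbps.
Total bitrate: 5.986 Mbps.
Per item: 5.986 Mbps × 660 s = 3,951 Mb = 493.8 MB.
Capacity: 16 TB = 128,000,000 Mb; 32398.83 items → 32398 complete.

32398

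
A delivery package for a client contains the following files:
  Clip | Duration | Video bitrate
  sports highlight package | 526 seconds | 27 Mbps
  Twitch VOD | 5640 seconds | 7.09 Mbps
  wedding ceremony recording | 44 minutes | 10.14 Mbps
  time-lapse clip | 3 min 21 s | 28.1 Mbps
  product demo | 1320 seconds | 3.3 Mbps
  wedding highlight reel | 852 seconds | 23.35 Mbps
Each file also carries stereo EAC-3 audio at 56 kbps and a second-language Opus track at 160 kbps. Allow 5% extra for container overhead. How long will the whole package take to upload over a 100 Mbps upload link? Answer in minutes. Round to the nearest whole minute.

Audio total: 56 + 160 = 216 kbps = 0.216 Mbps.
sports highlight package: 27.216 Mbps × 526 s × 1.05 = 15031.4 Mb
Twitch VOD: 7.306 Mbps × 5640 s × 1.05 = 43266.1 Mb
wedding ceremony recording: 10.356 Mbps × 2640 s × 1.05 = 28706.8 Mb
time-lapse clip: 28.316 Mbps × 201 s × 1.05 = 5976.1 Mb
product demo: 3.516 Mbps × 1320 s × 1.05 = 4873.2 Mb
wedding highlight reel: 23.566 Mbps × 852 s × 1.05 = 21082.1 Mb
Total: 118935.8 Mb = 14867.0 MB.
At 100 Mbps: 118935.8 / 100 = 1189 s ≈ 19.8 minutes.

20 minutes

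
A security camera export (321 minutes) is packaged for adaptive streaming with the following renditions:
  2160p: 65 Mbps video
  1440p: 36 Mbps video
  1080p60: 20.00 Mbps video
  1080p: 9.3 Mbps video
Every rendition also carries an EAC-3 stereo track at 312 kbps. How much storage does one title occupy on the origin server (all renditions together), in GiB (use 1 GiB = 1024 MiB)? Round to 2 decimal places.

321 min = 19260 s
Audio: 312 kbps = 0.312 Mbps.
Sum of rendition bitrates: (65+0.312) + (36+0.312) + (20.00+0.312) + (9.3+0.312) = 131.548 Mbps.
× 19260 s = 2,533,614 Mb = 316,702 MB = 295.0 GiB.

294.95 GiB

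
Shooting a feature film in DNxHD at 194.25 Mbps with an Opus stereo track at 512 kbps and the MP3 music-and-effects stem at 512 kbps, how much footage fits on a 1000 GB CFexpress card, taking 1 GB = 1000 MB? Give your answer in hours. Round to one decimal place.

11.4 hours

Audio total: 512 + 512 = 1024 kbps = 1.024 Mbps.
Total bitrate: 194.25 + 1.024 = 195.274 Mbps.
Capacity: 1000 GB = 8,000,000 Mb.
Recording time: 8,000,000 / 195.274 = 40,968 s ≈ 11.4 hours.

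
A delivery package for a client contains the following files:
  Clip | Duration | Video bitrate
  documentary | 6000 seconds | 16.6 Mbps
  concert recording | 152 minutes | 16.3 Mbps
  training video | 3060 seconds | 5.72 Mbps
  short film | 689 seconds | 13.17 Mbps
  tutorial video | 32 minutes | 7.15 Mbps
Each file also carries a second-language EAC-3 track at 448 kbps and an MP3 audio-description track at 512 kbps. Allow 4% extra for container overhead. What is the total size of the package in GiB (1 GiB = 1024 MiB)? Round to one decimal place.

Audio total: 448 + 512 = 960 kbps = 0.960 Mbps.
documentary: 17.560 Mbps × 6000 s × 1.04 = 109574.4 Mb
concert recording: 17.260 Mbps × 9120 s × 1.04 = 163707.6 Mb
training video: 6.680 Mbps × 3060 s × 1.04 = 21258.4 Mb
short film: 14.130 Mbps × 689 s × 1.04 = 10125.0 Mb
tutorial video: 8.110 Mbps × 1920 s × 1.04 = 16194.0 Mb
Total: 320859.5 Mb = 40107.4 MB.
= 37.35 GiB.

37.4 GiB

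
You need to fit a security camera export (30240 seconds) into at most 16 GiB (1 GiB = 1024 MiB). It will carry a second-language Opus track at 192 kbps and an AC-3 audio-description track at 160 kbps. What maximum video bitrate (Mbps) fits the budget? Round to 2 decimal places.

Budget: 16 GiB = 137439.0 Mb.
Total bitrate budget: 137439.0 Mb / 30240 s = 4.545 Mbps.
Audio total: 192 + 160 = 352 kbps = 0.352 Mbps.
Video: 4.545 − 0.352 = 4.193 Mbps.

4.19 Mbps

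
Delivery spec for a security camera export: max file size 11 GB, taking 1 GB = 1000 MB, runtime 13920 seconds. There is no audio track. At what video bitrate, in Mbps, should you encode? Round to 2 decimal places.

6.32 Mbps

Budget: 11 GB = 88000.0 Mb.
Total bitrate budget: 88000.0 Mb / 13920 s = 6.322 Mbps.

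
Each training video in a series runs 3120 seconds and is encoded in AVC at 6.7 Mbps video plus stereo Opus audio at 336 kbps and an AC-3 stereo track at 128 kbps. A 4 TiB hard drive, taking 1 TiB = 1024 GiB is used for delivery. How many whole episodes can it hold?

1574

Audio total: 336 + 128 = 464 kbps = 0.464 Mbps.
Total bitrate: 7.164 Mbps.
Per item: 7.164 Mbps × 3120 s = 22,352 Mb = 2,794 MB.
Capacity: 4 TiB = 35,184,372 Mb; 1574.13 items → 1574 complete.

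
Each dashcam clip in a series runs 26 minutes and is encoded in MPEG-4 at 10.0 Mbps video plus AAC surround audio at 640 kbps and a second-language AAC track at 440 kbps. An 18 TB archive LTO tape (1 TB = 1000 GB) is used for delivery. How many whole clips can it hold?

26 min = 1560 s
Audio total: 640 + 440 = 1080 kbps = 1.080 Mbps.
Total bitrate: 11.080 Mbps.
Per item: 11.080 Mbps × 1560 s = 17,285 Mb = 2,161 MB.
Capacity: 18 TB = 144,000,000 Mb; 8331.02 items → 8331 complete.

8331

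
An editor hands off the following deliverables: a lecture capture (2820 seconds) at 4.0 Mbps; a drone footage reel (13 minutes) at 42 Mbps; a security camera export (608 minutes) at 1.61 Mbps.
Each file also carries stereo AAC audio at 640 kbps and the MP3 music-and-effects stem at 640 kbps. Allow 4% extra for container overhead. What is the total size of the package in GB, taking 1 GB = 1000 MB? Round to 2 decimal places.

Audio total: 640 + 640 = 1280 kbps = 1.280 Mbps.
lecture capture: 5.280 Mbps × 2820 s × 1.04 = 15485.2 Mb
drone footage reel: 43.280 Mbps × 780 s × 1.04 = 35108.7 Mb
security camera export: 2.890 Mbps × 36480 s × 1.04 = 109644.3 Mb
Total: 160238.2 Mb = 20029.8 MB.
= 20.03 GB.

20.03 GB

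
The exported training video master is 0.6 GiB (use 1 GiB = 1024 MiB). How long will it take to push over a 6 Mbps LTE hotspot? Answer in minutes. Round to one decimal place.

File: 0.6 GiB = 5154.0 Mb.
At 6 Mbps: 5154.0 / 6 = 859.0 s ≈ 14.3 minutes.

14.3 minutes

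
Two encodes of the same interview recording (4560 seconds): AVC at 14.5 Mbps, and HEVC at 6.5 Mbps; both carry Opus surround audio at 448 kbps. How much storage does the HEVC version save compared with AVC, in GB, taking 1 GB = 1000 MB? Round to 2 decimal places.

Audio: 448 kbps = 0.448 Mbps.
AVC: 14.948 Mbps × 4560 s = 68162.9 Mb = 8.520 GB.
HEVC: 6.948 Mbps × 4560 s = 31682.9 Mb = 3.960 GB.
Saving: 8.520 − 3.960 = 4.560 GB.

4.56 GB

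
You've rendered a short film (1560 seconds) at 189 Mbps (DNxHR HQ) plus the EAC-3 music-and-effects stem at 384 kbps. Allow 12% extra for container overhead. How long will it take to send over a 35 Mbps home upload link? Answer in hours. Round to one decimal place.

Audio: 384 kbps = 0.384 Mbps.
Total bitrate: 189.384 Mbps.
File: 189.384 Mbps × 1560 s = 295439.0 Mb.
With 12% container overhead: ×1.12. → 330891.7 Mb.
At 35 Mbps: 330891.7 / 35 = 9454.0 s ≈ 2.63 hours.

2.6 hours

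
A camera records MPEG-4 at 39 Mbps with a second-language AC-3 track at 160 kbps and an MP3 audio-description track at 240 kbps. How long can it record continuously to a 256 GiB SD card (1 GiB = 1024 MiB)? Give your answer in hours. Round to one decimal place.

Audio total: 160 + 240 = 400 kbps = 0.400 Mbps.
Total bitrate: 39 + 0.400 = 39.400 Mbps.
Capacity: 256 GiB = 2,199,023 Mb.
Recording time: 2,199,023 / 39.400 = 55,813 s ≈ 15.5 hours.

15.5 hours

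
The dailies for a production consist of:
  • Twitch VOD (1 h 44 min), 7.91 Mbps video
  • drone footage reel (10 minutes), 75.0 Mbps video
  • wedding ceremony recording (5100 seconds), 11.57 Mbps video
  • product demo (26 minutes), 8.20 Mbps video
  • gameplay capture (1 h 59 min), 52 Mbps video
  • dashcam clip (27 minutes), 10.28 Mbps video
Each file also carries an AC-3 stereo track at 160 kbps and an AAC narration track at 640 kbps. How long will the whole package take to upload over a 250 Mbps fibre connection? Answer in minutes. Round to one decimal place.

Audio total: 160 + 640 = 800 kbps = 0.800 Mbps.
Twitch VOD: 8.710 Mbps × 6240 s = 54350.4 Mb
drone footage reel: 75.800 Mbps × 600 s = 45480.0 Mb
wedding ceremony recording: 12.370 Mbps × 5100 s = 63087.0 Mb
product demo: 9.000 Mbps × 1560 s = 14040.0 Mb
gameplay capture: 52.800 Mbps × 7140 s = 376992.0 Mb
dashcam clip: 11.080 Mbps × 1620 s = 17949.6 Mb
Total: 571899.0 Mb = 71487.4 MB.
At 250 Mbps: 571899.0 / 250 = 2288 s ≈ 38.1 minutes.

38.1 minutes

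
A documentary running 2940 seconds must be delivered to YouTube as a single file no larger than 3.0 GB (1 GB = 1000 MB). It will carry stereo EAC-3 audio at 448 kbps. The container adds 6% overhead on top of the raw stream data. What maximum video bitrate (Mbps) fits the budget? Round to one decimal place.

7.3 Mbps

Budget: 3.0 GB = 24000.0 Mb.
Stream payload after overhead: 24000.0 / 1.06 = 22641.5 Mb.
Total bitrate budget: 22641.5 Mb / 2940 s = 7.701 Mbps.
Audio: 448 kbps = 0.448 Mbps.
Video: 7.701 − 0.448 = 7.253 Mbps.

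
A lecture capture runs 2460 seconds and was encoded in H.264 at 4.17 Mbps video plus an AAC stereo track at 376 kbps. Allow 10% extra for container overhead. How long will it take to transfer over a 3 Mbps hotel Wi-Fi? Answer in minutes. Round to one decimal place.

Audio: 376 kbps = 0.376 Mbps.
Total bitrate: 4.546 Mbps.
File: 4.546 Mbps × 2460 s = 11183.2 Mb.
With 10% container overhead: ×1.10. → 12301.5 Mb.
At 3 Mbps: 12301.5 / 3 = 4100.5 s ≈ 68.3 minutes.

68.3 minutes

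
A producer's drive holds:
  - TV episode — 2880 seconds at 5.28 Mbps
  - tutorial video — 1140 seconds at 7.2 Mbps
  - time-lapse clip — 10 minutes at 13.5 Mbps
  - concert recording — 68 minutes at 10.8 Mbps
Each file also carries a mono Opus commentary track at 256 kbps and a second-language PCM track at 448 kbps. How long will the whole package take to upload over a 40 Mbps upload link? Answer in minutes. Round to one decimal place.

Audio total: 256 + 448 = 704 kbps = 0.704 Mbps.
TV episode: 5.984 Mbps × 2880 s = 17233.9 Mb
tutorial video: 7.904 Mbps × 1140 s = 9010.6 Mb
time-lapse clip: 14.204 Mbps × 600 s = 8522.4 Mb
concert recording: 11.504 Mbps × 4080 s = 46936.3 Mb
Total: 81703.2 Mb = 10212.9 MB.
At 40 Mbps: 81703.2 / 40 = 2043 s ≈ 34 minutes.

34.0 minutes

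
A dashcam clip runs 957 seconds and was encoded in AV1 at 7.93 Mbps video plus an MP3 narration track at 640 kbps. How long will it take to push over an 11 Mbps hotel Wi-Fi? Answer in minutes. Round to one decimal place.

Audio: 640 kbps = 0.640 Mbps.
Total bitrate: 8.570 Mbps.
File: 8.570 Mbps × 957 s = 8201.5 Mb.
At 11 Mbps: 8201.5 / 11 = 745.6 s ≈ 12.4 minutes.

12.4 minutes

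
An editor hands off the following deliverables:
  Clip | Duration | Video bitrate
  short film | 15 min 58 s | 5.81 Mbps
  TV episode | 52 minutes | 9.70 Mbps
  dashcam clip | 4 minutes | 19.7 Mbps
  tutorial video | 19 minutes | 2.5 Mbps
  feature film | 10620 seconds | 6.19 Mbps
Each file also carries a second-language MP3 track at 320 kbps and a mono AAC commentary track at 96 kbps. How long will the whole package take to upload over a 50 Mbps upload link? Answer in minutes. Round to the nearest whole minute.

Audio total: 320 + 96 = 416 kbps = 0.416 Mbps.
short film: 6.226 Mbps × 958 s = 5964.5 Mb
TV episode: 10.116 Mbps × 3120 s = 31561.9 Mb
dashcam clip: 20.116 Mbps × 240 s = 4827.8 Mb
tutorial video: 2.916 Mbps × 1140 s = 3324.2 Mb
feature film: 6.606 Mbps × 10620 s = 70155.7 Mb
Total: 115834.2 Mb = 14479.3 MB.
At 50 Mbps: 115834.2 / 50 = 2317 s ≈ 38.6 minutes.

39 minutes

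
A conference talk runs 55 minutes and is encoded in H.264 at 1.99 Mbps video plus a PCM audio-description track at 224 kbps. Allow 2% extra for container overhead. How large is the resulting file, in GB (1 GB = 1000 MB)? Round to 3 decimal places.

55 min = 3300 s
Audio: 224 kbps = 0.224 Mbps.
Total bitrate: 1.99 + 0.224 = 2.214 Mbps.
Stream data: 2.214 Mbps × 3300 s = 7306.2 Mb.
With 2% container overhead: ×1.02.
7,452 Mb ÷ 8 = 931.5 MB → 0.9315 GB.

0.932 GB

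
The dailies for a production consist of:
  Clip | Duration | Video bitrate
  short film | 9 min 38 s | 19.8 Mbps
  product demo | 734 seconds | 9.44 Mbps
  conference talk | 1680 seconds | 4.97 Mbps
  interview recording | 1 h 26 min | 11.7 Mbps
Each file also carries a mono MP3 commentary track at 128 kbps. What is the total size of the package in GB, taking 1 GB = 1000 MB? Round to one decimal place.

11.0 GB

Audio: 128 kbps = 0.128 Mbps.
short film: 19.928 Mbps × 578 s = 11518.4 Mb
product demo: 9.568 Mbps × 734 s = 7022.9 Mb
conference talk: 5.098 Mbps × 1680 s = 8564.6 Mb
interview recording: 11.828 Mbps × 5160 s = 61032.5 Mb
Total: 88138.4 Mb = 11017.3 MB.
= 11.02 GB.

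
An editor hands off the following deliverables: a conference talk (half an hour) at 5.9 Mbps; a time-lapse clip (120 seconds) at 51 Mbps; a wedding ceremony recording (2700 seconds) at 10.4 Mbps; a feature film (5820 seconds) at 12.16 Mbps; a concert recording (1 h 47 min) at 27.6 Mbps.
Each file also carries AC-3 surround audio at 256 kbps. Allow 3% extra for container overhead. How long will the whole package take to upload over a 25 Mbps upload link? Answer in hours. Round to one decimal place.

Audio: 256 kbps = 0.256 Mbps.
conference talk: 6.156 Mbps × 1800 s × 1.03 = 11413.2 Mb
time-lapse clip: 51.256 Mbps × 120 s × 1.03 = 6335.2 Mb
wedding ceremony recording: 10.656 Mbps × 2700 s × 1.03 = 29634.3 Mb
feature film: 12.416 Mbps × 5820 s × 1.03 = 74429.0 Mb
concert recording: 27.856 Mbps × 6420 s × 1.03 = 184200.6 Mb
Total: 306012.3 Mb = 38251.5 MB.
At 25 Mbps: 306012.3 / 25 = 12240 s ≈ 3.4 hours.

3.4 hours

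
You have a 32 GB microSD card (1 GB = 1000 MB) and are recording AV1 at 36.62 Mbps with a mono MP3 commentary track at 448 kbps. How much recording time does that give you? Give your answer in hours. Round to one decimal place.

1.9 hours

Audio: 448 kbps = 0.448 Mbps.
Total bitrate: 36.62 + 0.448 = 37.068 Mbps.
Capacity: 32 GB = 256,000 Mb.
Recording time: 256,000 / 37.068 = 6,906 s ≈ 1.92 hours.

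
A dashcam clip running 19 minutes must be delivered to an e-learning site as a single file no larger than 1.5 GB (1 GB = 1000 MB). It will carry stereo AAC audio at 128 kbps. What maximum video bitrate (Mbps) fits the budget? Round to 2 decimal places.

Budget: 1.5 GB = 12000.0 Mb.
19 min = 1140 s
Total bitrate budget: 12000.0 Mb / 1140 s = 10.526 Mbps.
Audio: 128 kbps = 0.128 Mbps.
Video: 10.526 − 0.128 = 10.398 Mbps.

10.40 Mbps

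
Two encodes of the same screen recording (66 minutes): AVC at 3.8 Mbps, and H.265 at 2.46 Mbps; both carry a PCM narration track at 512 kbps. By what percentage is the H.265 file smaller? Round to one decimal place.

66 min = 3960 s
Audio: 512 kbps = 0.512 Mbps.
AVC: 4.312 Mbps × 3960 s = 17075.5 Mb = 2.134 GB.
H.265: 2.972 Mbps × 3960 s = 11769.1 Mb = 1.471 GB.
Reduction: (1 − 1.471/2.134) × 100 = 31.08%.

31.1%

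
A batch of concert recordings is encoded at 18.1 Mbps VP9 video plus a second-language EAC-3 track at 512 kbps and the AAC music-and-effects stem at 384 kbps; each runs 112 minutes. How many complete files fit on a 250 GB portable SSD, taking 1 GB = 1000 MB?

15

112 min = 6720 s
Audio total: 512 + 384 = 896 kbps = 0.896 Mbps.
Total bitrate: 18.996 Mbps.
Per item: 18.996 Mbps × 6720 s = 127,653 Mb = 15,957 MB.
Capacity: 250 GB = 2,000,000 Mb; 15.67 items → 15 complete.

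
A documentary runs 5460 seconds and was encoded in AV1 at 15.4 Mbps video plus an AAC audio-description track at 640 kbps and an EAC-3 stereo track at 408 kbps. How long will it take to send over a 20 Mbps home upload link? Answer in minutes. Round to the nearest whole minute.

Audio total: 640 + 408 = 1048 kbps = 1.048 Mbps.
Total bitrate: 16.448 Mbps.
File: 16.448 Mbps × 5460 s = 89806.1 Mb.
At 20 Mbps: 89806.1 / 20 = 4490.3 s ≈ 74.8 minutes.

75 minutes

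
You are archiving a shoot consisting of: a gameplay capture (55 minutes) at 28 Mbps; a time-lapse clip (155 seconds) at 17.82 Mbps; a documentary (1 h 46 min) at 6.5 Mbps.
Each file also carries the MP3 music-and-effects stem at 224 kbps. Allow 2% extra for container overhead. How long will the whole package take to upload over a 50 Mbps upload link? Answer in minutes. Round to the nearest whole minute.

Audio: 224 kbps = 0.224 Mbps.
gameplay capture: 28.224 Mbps × 3300 s × 1.02 = 95002.0 Mb
time-lapse clip: 18.044 Mbps × 155 s × 1.02 = 2852.8 Mb
documentary: 6.724 Mbps × 6360 s × 1.02 = 43619.9 Mb
Total: 141474.7 Mb = 17684.3 MB.
At 50 Mbps: 141474.7 / 50 = 2829 s ≈ 47.2 minutes.

47 minutes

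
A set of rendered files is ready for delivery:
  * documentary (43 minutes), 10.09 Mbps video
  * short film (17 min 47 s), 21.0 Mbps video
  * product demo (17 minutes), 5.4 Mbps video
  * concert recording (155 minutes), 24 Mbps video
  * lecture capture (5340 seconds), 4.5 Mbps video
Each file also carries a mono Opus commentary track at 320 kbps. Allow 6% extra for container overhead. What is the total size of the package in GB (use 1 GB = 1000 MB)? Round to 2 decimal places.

40.72 GB

Audio: 320 kbps = 0.320 Mbps.
documentary: 10.410 Mbps × 2580 s × 1.06 = 28469.3 Mb
short film: 21.320 Mbps × 1067 s × 1.06 = 24113.3 Mb
product demo: 5.720 Mbps × 1020 s × 1.06 = 6184.5 Mb
concert recording: 24.320 Mbps × 9300 s × 1.06 = 239746.6 Mb
lecture capture: 4.820 Mbps × 5340 s × 1.06 = 27283.1 Mb
Total: 325796.8 Mb = 40724.6 MB.
= 40.72 GB.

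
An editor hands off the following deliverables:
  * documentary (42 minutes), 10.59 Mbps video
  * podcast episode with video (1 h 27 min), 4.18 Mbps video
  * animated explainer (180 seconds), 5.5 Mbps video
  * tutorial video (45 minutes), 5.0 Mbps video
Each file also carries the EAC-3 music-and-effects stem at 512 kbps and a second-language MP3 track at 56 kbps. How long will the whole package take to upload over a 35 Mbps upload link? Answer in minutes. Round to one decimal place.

32.9 minutes

Audio total: 512 + 56 = 568 kbps = 0.568 Mbps.
documentary: 11.158 Mbps × 2520 s = 28118.2 Mb
podcast episode with video: 4.748 Mbps × 5220 s = 24784.6 Mb
animated explainer: 6.068 Mbps × 180 s = 1092.2 Mb
tutorial video: 5.568 Mbps × 2700 s = 15033.6 Mb
Total: 69028.6 Mb = 8628.6 MB.
At 35 Mbps: 69028.6 / 35 = 1972 s ≈ 32.9 minutes.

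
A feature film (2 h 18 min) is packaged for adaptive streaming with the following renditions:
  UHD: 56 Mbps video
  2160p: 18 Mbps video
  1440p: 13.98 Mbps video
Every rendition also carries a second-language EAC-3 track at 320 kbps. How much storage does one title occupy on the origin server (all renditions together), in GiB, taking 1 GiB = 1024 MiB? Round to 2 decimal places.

85.73 GiB

2 h 18 min = 138 min = 8280 s
Audio: 320 kbps = 0.320 Mbps.
Sum of rendition bitrates: (56+0.320) + (18+0.320) + (13.98+0.320) = 88.940 Mbps.
× 8280 s = 736,423 Mb = 92,053 MB = 85.73 GiB.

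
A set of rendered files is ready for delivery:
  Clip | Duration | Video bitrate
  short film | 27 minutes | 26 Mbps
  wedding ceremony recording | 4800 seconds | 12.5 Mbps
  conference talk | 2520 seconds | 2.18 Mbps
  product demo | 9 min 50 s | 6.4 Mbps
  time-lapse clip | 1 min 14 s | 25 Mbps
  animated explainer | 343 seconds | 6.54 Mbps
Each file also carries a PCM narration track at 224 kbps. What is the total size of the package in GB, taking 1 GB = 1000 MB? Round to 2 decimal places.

Audio: 224 kbps = 0.224 Mbps.
short film: 26.224 Mbps × 1620 s = 42482.9 Mb
wedding ceremony recording: 12.724 Mbps × 4800 s = 61075.2 Mb
conference talk: 2.404 Mbps × 2520 s = 6058.1 Mb
product demo: 6.624 Mbps × 590 s = 3908.2 Mb
time-lapse clip: 25.224 Mbps × 74 s = 1866.6 Mb
animated explainer: 6.764 Mbps × 343 s = 2320.1 Mb
Total: 117710.9 Mb = 14713.9 MB.
= 14.71 GB.

14.71 GB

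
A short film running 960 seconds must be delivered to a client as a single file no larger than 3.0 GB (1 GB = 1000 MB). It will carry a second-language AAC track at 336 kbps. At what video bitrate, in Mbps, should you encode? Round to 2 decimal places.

Budget: 3.0 GB = 24000.0 Mb.
Total bitrate budget: 24000.0 Mb / 960 s = 25.000 Mbps.
Audio: 336 kbps = 0.336 Mbps.
Video: 25.000 − 0.336 = 24.664 Mbps.

24.66 Mbps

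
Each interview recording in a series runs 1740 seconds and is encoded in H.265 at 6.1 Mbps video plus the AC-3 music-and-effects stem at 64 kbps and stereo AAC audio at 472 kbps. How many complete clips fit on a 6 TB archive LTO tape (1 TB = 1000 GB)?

Audio total: 64 + 472 = 536 kbps = 0.536 Mbps.
Total bitrate: 6.636 Mbps.
Per item: 6.636 Mbps × 1740 s = 11,547 Mb = 1,443 MB.
Capacity: 6 TB = 48,000,000 Mb; 4157.05 items → 4157 complete.

4157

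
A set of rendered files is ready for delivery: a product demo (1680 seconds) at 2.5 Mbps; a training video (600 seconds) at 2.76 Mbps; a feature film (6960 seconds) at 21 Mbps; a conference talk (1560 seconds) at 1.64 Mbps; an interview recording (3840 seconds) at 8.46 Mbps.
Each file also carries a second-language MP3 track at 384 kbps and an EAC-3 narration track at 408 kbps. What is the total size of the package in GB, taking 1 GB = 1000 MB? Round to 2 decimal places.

24.83 GB

Audio total: 384 + 408 = 792 kbps = 0.792 Mbps.
product demo: 3.292 Mbps × 1680 s = 5530.6 Mb
training video: 3.552 Mbps × 600 s = 2131.2 Mb
feature film: 21.792 Mbps × 6960 s = 151672.3 Mb
conference talk: 2.432 Mbps × 1560 s = 3793.9 Mb
interview recording: 9.252 Mbps × 3840 s = 35527.7 Mb
Total: 198655.7 Mb = 24832.0 MB.
= 24.83 GB.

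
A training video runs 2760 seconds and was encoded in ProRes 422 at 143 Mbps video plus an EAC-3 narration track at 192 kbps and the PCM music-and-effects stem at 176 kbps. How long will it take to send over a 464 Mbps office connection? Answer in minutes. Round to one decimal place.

14.2 minutes

Audio total: 192 + 176 = 368 kbps = 0.368 Mbps.
Total bitrate: 143.368 Mbps.
File: 143.368 Mbps × 2760 s = 395695.7 Mb.
At 464 Mbps: 395695.7 / 464 = 852.8 s ≈ 14.2 minutes.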